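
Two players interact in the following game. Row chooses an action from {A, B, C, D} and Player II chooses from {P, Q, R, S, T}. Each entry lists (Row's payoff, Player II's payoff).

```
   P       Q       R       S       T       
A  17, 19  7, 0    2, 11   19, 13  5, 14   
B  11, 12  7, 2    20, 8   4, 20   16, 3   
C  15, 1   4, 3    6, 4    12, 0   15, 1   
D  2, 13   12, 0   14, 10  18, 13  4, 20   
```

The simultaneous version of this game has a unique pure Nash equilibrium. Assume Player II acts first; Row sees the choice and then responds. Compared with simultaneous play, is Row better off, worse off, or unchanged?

unchanged

Row best-responds to each possible Player II move:
- P → Row plays A (best of 17, 11, 15, 2); Player II gets 19.
- Q → Row plays D (best of 7, 7, 4, 12); Player II gets 0.
- R → Row plays B (best of 2, 20, 6, 14); Player II gets 8.
- S → Row plays A (best of 19, 4, 12, 18); Player II gets 13.
- T → Row plays B (best of 5, 16, 15, 4); Player II gets 3.
Maximizing over 19, 0, 8, 13, 3, Player II chooses P. Subgame-perfect outcome: (A, P) with payoffs (17, 19).
Under simultaneous play:
Row's best replies: P→A; Q→D; R→B; S→A; T→B.
Player II's best replies: A→P; B→S; C→R; D→T.
Only (A, P) has each player best-responding; Nash payoffs (17, 19).
Row earns 17 sequentially versus 17 at the Nash outcome: unchanged.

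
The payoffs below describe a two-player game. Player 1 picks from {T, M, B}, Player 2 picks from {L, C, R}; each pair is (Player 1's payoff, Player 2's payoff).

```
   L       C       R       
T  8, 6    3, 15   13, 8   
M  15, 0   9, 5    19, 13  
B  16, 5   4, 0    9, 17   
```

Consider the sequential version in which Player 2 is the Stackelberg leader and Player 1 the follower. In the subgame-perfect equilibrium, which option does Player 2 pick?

R

Solve by backward induction (Player 2 leads).
- L: Player 1 compares 8, 15, 16 and picks B; Player 2 would get 5.
- C: Player 1 compares 3, 9, 4 and picks M; Player 2 would get 5.
- R: Player 1 compares 13, 19, 9 and picks M; Player 2 would get 13.
Among 5, 5, 13, the best is 13 at R. Subgame-perfect outcome: (M, R) with payoffs (19, 13).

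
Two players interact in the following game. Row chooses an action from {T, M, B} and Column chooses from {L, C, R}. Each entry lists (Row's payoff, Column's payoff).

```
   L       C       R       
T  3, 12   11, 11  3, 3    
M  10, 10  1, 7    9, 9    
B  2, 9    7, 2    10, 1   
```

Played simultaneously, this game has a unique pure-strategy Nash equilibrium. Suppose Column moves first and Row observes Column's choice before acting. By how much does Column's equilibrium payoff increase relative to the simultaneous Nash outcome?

Row best-responds to each possible Column move:
- L: BR = M, leader payoff 10.
- C: BR = T, leader payoff 11.
- R: BR = B, leader payoff 1.
Column's induced payoffs are 10, 11, 1, so Column commits to C. Subgame-perfect outcome: (T, C) with payoffs (11, 11).
For the simultaneous game, intersect best replies.
Row's best replies: L→M; C→T; R→B.
Column's best replies: T→L; M→L; B→L.
The unique mutual best reply is (M, L), giving (10, 10).
Column's commitment gain: 11 − 10 = 1.

1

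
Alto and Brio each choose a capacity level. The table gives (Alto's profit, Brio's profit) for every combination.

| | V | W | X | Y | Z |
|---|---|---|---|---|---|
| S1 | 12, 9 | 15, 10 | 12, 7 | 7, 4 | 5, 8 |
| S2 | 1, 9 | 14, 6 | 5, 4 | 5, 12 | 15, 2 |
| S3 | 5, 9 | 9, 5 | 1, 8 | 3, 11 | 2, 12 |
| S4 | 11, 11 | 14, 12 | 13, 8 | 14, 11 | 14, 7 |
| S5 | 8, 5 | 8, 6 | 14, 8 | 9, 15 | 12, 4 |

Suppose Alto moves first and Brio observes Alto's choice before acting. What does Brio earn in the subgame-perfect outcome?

Backward induction with Alto moving first.
- S1: BR = W, leader payoff 15.
- S2: BR = Y, leader payoff 5.
- S3: BR = Z, leader payoff 2.
- S4: BR = W, leader payoff 14.
- S5: BR = Y, leader payoff 9.
Among 15, 5, 2, 14, 9, the best is 15 at S1. Subgame-perfect outcome: (S1, W) with payoffs (15, 10).

10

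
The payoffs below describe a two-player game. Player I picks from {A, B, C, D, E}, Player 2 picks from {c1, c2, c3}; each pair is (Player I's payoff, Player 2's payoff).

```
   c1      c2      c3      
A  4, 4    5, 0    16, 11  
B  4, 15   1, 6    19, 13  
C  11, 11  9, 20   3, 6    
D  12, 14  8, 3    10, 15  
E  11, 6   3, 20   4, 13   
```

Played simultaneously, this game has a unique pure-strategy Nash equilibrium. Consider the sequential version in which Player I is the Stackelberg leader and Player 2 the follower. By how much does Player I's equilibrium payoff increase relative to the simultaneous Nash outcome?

7

Backward induction with Player I moving first.
- A: Player 2 compares 4, 0, 11 and picks c3; Player I would get 16.
- B: Player 2 compares 15, 6, 13 and picks c1; Player I would get 4.
- C: Player 2 compares 11, 20, 6 and picks c2; Player I would get 9.
- D: Player 2 compares 14, 3, 15 and picks c3; Player I would get 10.
- E: Player 2 compares 6, 20, 13 and picks c2; Player I would get 3.
Maximizing over 16, 4, 9, 10, 3, Player I chooses A. Subgame-perfect outcome: (A, c3) with payoffs (16, 11).
Now find the simultaneous Nash equilibrium.
Player I's best replies: c1→D; c2→C; c3→B.
Player 2's best replies: A→c3; B→c1; C→c2; D→c3; E→c2.
The unique mutual best reply is (C, c2), giving (9, 20).
Player I's commitment gain: 16 − 9 = 7.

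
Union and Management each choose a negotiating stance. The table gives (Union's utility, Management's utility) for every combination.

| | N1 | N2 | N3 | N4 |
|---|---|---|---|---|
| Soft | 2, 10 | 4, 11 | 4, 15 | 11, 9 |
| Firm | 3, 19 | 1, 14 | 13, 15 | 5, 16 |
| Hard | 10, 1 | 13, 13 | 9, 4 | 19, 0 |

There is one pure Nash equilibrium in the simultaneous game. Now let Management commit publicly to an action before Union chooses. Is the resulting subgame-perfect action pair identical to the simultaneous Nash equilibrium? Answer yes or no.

Work backward from Union's decision.
- N1 → Union plays Hard (best of 2, 3, 10); Management gets 1.
- N2 → Union plays Hard (best of 4, 1, 13); Management gets 13.
- N3 → Union plays Firm (best of 4, 13, 9); Management gets 15.
- N4 → Union plays Hard (best of 11, 5, 19); Management gets 0.
Among 1, 13, 15, 0, the best is 15 at N3. Subgame-perfect outcome: (Firm, N3) with payoffs (13, 15).
For the simultaneous game, intersect best replies.
Union's best replies: N1→Hard; N2→Hard; N3→Firm; N4→Hard.
Management's best replies: Soft→N3; Firm→N1; Hard→N2.
The unique mutual best reply is (Hard, N2), giving (13, 13).
Sequential outcome (Firm, N3) differs from the Nash profile (Hard, N2).

no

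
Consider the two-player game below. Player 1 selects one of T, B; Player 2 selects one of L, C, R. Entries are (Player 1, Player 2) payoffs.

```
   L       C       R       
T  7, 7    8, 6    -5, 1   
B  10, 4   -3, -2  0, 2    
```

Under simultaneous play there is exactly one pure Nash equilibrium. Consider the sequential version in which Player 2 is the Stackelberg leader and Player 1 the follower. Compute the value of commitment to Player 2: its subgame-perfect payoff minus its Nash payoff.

Solve by backward induction (Player 2 leads).
- L: BR = B, leader payoff 4.
- C: BR = T, leader payoff 6.
- R: BR = B, leader payoff 2.
Among 4, 6, 2, the best is 6 at C. Subgame-perfect outcome: (T, C) with payoffs (8, 6).
Under simultaneous play:
Player 1's best replies: L→B; C→T; R→B.
Player 2's best replies: T→L; B→L.
The unique mutual best reply is (B, L), giving (10, 4).
Player 2's commitment gain: 6 − 4 = 2.

2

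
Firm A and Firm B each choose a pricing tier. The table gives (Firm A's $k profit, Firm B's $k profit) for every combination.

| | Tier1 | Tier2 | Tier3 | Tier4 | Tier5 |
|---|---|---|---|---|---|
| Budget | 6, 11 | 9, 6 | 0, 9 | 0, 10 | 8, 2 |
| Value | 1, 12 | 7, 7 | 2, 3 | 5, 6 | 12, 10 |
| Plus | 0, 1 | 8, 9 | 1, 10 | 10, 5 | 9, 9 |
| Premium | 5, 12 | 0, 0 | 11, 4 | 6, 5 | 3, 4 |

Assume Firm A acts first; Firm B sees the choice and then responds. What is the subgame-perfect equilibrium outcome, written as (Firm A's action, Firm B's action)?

(Budget, Tier1)

Backward induction with Firm A moving first.
- Budget: BR = Tier1, leader payoff 6.
- Value: BR = Tier1, leader payoff 1.
- Plus: BR = Tier3, leader payoff 1.
- Premium: BR = Tier1, leader payoff 5.
Firm A's induced payoffs are 6, 1, 1, 5, so Firm A commits to Budget. Subgame-perfect outcome: (Budget, Tier1) with payoffs (6, 11).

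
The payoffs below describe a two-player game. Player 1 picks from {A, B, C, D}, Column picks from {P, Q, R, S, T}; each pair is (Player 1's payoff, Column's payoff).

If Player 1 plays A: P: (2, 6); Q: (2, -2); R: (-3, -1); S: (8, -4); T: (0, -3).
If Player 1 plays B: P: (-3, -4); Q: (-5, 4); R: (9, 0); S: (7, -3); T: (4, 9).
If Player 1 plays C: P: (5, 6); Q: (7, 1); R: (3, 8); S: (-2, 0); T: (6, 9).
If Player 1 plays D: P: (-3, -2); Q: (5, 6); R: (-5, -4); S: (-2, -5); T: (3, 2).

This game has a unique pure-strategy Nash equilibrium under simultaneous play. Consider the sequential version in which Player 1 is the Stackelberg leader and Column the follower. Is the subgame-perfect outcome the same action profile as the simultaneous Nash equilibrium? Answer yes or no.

Column best-responds to each possible Player 1 move:
- A → Column plays P (best of 6, -2, -1, -4, -3); Player 1 gets 2.
- B → Column plays T (best of -4, 4, 0, -3, 9); Player 1 gets 4.
- C → Column plays T (best of 6, 1, 8, 0, 9); Player 1 gets 6.
- D → Column plays Q (best of -2, 6, -4, -5, 2); Player 1 gets 5.
Among 2, 4, 6, 5, the best is 6 at C. Subgame-perfect outcome: (C, T) with payoffs (6, 9).
For the simultaneous game, intersect best replies.
Player 1's best replies: P→C; Q→C; R→B; S→A; T→C.
Column's best replies: A→P; B→T; C→T; D→Q.
The unique mutual best reply is (C, T), giving (6, 9).
Sequential outcome (C, T) coincides with the Nash profile (C, T).

yes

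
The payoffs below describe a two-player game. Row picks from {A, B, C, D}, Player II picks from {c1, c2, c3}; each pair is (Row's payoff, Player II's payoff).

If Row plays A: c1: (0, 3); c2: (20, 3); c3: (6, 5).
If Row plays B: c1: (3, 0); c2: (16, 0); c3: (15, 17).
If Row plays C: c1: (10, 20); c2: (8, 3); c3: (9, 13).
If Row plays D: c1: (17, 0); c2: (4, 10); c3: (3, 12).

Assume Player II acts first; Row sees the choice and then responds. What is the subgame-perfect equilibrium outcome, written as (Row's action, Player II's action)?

Backward induction with Player II moving first.
- c1: Row compares 0, 3, 10, 17 and picks D; Player II would get 0.
- c2: Row compares 20, 16, 8, 4 and picks A; Player II would get 3.
- c3: Row compares 6, 15, 9, 3 and picks B; Player II would get 17.
Player II's induced payoffs are 0, 3, 17, so Player II commits to c3. Subgame-perfect outcome: (B, c3) with payoffs (15, 17).

(B, c3)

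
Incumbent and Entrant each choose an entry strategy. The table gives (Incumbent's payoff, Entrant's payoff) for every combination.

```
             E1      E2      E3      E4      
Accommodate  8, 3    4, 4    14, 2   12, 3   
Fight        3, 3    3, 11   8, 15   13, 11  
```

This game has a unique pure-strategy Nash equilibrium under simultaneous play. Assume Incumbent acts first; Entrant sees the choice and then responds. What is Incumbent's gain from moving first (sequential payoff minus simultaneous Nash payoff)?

Work backward from Entrant's decision.
- Accommodate → Entrant plays E2 (best of 3, 4, 2, 3); Incumbent gets 4.
- Fight → Entrant plays E3 (best of 3, 11, 15, 11); Incumbent gets 8.
Among 4, 8, the best is 8 at Fight. Subgame-perfect outcome: (Fight, E3) with payoffs (8, 15).
Under simultaneous play:
Incumbent's best replies: E1→Accommodate; E2→Accommodate; E3→Accommodate; E4→Fight.
Entrant's best replies: Accommodate→E2; Fight→E3.
Only (Accommodate, E2) has each player best-responding; Nash payoffs (4, 4).
Incumbent's commitment gain: 8 − 4 = 4.

4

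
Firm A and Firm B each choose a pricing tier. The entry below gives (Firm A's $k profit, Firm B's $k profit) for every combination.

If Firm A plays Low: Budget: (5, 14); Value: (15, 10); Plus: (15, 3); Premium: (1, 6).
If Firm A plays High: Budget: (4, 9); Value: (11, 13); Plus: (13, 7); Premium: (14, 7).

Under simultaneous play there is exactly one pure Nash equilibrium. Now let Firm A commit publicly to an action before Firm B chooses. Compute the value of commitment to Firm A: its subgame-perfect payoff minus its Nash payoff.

Firm B best-responds to each possible Firm A move:
- Low → Firm B plays Budget (best of 14, 10, 3, 6); Firm A gets 5.
- High → Firm B plays Value (best of 9, 13, 7, 7); Firm A gets 11.
Among 5, 11, the best is 11 at High. Subgame-perfect outcome: (High, Value) with payoffs (11, 13).
Now find the simultaneous Nash equilibrium.
Firm A's best replies: Budget→Low; Value→Low; Plus→Low; Premium→High.
Firm B's best replies: Low→Budget; High→Value.
The unique mutual best reply is (Low, Budget), giving (5, 14).
Firm A's commitment gain: 11 − 5 = 6.

6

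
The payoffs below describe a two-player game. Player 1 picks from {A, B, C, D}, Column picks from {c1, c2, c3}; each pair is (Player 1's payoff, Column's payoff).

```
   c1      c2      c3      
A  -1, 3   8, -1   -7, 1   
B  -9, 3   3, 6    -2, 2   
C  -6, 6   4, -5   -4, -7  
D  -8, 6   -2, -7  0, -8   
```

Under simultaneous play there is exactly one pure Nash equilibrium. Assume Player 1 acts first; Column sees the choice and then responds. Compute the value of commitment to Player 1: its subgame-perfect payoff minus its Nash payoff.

4

Column best-responds to each possible Player 1 move:
- A: Column compares 3, -1, 1 and picks c1; Player 1 would get -1.
- B: Column compares 3, 6, 2 and picks c2; Player 1 would get 3.
- C: Column compares 6, -5, -7 and picks c1; Player 1 would get -6.
- D: Column compares 6, -7, -8 and picks c1; Player 1 would get -8.
Among -1, 3, -6, -8, the best is 3 at B. Subgame-perfect outcome: (B, c2) with payoffs (3, 6).
For the simultaneous game, intersect best replies.
Player 1's best replies: c1→A; c2→A; c3→D.
Column's best replies: A→c1; B→c2; C→c1; D→c1.
Only (A, c1) has each player best-responding; Nash payoffs (-1, 3).
Player 1's commitment gain: 3 − -1 = 4.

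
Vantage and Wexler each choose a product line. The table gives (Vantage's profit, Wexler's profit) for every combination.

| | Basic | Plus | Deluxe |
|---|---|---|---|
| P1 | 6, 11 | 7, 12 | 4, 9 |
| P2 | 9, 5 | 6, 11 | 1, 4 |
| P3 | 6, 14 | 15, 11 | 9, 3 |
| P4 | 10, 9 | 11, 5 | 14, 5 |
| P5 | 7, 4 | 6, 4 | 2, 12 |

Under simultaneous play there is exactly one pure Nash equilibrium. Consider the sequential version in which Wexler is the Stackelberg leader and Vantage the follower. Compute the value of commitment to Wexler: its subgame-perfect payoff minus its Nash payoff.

2

Vantage best-responds to each possible Wexler move:
- Basic: BR = P4, leader payoff 9.
- Plus: BR = P3, leader payoff 11.
- Deluxe: BR = P4, leader payoff 5.
Wexler's induced payoffs are 9, 11, 5, so Wexler commits to Plus. Subgame-perfect outcome: (P3, Plus) with payoffs (15, 11).
Under simultaneous play:
Vantage's best replies: Basic→P4; Plus→P3; Deluxe→P4.
Wexler's best replies: P1→Plus; P2→Plus; P3→Basic; P4→Basic; P5→Deluxe.
Only (P4, Basic) has each player best-responding; Nash payoffs (10, 9).
Wexler's commitment gain: 11 − 9 = 2.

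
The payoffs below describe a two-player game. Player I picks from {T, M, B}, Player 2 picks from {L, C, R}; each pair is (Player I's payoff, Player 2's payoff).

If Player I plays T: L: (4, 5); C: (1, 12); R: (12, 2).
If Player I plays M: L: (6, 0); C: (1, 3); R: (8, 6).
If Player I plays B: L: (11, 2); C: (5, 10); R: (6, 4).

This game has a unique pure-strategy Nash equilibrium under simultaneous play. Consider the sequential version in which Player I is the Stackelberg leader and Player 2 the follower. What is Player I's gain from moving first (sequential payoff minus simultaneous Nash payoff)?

Solve by backward induction (Player I leads).
- T: BR = C, leader payoff 1.
- M: BR = R, leader payoff 8.
- B: BR = C, leader payoff 5.
Player I's induced payoffs are 1, 8, 5, so Player I commits to M. Subgame-perfect outcome: (M, R) with payoffs (8, 6).
For the simultaneous game, intersect best replies.
Player I's best replies: L→B; C→B; R→T.
Player 2's best replies: T→C; M→R; B→C.
The unique mutual best reply is (B, C), giving (5, 10).
Player I's commitment gain: 8 − 5 = 3.

3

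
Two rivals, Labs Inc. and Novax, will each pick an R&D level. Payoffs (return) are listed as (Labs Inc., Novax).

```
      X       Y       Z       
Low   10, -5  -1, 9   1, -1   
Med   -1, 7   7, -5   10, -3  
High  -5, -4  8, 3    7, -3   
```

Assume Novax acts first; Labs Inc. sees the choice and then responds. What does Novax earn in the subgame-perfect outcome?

3

Solve by backward induction (Novax leads).
- X → Labs Inc. plays Low (best of 10, -1, -5); Novax gets -5.
- Y → Labs Inc. plays High (best of -1, 7, 8); Novax gets 3.
- Z → Labs Inc. plays Med (best of 1, 10, 7); Novax gets -3.
Among -5, 3, -3, the best is 3 at Y. Subgame-perfect outcome: (High, Y) with payoffs (8, 3).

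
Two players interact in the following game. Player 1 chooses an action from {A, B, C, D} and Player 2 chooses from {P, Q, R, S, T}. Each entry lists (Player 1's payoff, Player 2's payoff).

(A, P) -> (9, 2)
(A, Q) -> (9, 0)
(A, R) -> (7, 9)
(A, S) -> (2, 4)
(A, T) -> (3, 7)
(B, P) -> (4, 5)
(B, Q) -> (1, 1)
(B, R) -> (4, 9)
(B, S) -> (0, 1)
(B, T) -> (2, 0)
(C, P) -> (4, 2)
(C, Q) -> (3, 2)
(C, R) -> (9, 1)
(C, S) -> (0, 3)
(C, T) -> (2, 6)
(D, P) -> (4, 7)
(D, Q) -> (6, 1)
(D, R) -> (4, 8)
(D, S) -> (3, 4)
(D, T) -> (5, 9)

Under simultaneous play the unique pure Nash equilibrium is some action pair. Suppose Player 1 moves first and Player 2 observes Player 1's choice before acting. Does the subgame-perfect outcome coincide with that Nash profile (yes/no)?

no

Player 2 best-responds to each possible Player 1 move:
- A: BR = R, leader payoff 7.
- B: BR = R, leader payoff 4.
- C: BR = T, leader payoff 2.
- D: BR = T, leader payoff 5.
Player 1's induced payoffs are 7, 4, 2, 5, so Player 1 commits to A. Subgame-perfect outcome: (A, R) with payoffs (7, 9).
For the simultaneous game, intersect best replies.
Player 1's best replies: P→A; Q→A; R→C; S→D; T→D.
Player 2's best replies: A→R; B→R; C→T; D→T.
Only (D, T) has each player best-responding; Nash payoffs (5, 9).
Sequential outcome (A, R) differs from the Nash profile (D, T).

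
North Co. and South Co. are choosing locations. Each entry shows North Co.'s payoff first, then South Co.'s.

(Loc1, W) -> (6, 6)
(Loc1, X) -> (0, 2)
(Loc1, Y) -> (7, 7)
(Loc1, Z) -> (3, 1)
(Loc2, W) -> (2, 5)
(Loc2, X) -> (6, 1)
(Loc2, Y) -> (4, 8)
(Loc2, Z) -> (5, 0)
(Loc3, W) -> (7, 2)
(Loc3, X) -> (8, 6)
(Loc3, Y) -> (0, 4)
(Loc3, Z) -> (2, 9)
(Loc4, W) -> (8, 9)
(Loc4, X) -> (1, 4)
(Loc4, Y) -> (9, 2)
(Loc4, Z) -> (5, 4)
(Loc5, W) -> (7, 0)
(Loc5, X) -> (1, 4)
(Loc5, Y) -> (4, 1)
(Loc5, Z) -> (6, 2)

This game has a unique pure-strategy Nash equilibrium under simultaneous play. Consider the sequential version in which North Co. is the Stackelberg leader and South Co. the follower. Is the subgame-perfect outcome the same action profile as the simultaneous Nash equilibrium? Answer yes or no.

South Co. best-responds to each possible North Co. move:
- Loc1 → South Co. plays Y (best of 6, 2, 7, 1); North Co. gets 7.
- Loc2 → South Co. plays Y (best of 5, 1, 8, 0); North Co. gets 4.
- Loc3 → South Co. plays Z (best of 2, 6, 4, 9); North Co. gets 2.
- Loc4 → South Co. plays W (best of 9, 4, 2, 4); North Co. gets 8.
- Loc5 → South Co. plays X (best of 0, 4, 1, 2); North Co. gets 1.
Maximizing over 7, 4, 2, 8, 1, North Co. chooses Loc4. Subgame-perfect outcome: (Loc4, W) with payoffs (8, 9).
For the simultaneous game, intersect best replies.
North Co.'s best replies: W→Loc4; X→Loc3; Y→Loc4; Z→Loc5.
South Co.'s best replies: Loc1→Y; Loc2→Y; Loc3→Z; Loc4→W; Loc5→X.
The unique mutual best reply is (Loc4, W), giving (8, 9).
Sequential outcome (Loc4, W) coincides with the Nash profile (Loc4, W).

yes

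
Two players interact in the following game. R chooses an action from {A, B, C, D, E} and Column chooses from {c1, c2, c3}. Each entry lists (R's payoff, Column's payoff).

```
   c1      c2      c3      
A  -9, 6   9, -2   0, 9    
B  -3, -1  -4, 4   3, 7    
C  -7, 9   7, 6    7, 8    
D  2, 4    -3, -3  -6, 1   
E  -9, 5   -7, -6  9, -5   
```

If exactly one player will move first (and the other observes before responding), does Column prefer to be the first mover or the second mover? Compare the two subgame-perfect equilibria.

second

If R leads: Column's best replies are A→c3, B→c3, C→c1, D→c1, E→c1; R's induced payoffs 0, 3, -7, 2, -9; outcome (B, c3), payoffs (3, 7).
If Column leads: R's best replies are c1→D, c2→A, c3→E; Column's induced payoffs 4, -2, -5; outcome (D, c1), payoffs (2, 4).
Column gets 4 moving first and 7 moving second, so Column prefers to move second.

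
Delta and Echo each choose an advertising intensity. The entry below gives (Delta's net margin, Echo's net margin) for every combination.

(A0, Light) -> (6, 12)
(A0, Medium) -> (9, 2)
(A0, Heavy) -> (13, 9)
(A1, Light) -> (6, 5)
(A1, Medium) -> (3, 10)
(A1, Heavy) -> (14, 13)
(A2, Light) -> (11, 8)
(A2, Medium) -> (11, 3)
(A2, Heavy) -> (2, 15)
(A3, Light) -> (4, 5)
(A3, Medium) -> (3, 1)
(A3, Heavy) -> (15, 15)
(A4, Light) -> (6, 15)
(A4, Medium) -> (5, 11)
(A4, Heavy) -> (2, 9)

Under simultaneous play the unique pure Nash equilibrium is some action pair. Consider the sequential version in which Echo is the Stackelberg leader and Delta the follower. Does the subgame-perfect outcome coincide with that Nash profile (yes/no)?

yes

Work backward from Delta's decision.
- Light → Delta plays A2 (best of 6, 6, 11, 4, 6); Echo gets 8.
- Medium → Delta plays A2 (best of 9, 3, 11, 3, 5); Echo gets 3.
- Heavy → Delta plays A3 (best of 13, 14, 2, 15, 2); Echo gets 15.
Echo's induced payoffs are 8, 3, 15, so Echo commits to Heavy. Subgame-perfect outcome: (A3, Heavy) with payoffs (15, 15).
Under simultaneous play:
Delta's best replies: Light→A2; Medium→A2; Heavy→A3.
Echo's best replies: A0→Light; A1→Heavy; A2→Heavy; A3→Heavy; A4→Light.
The unique mutual best reply is (A3, Heavy), giving (15, 15).
Sequential outcome (A3, Heavy) coincides with the Nash profile (A3, Heavy).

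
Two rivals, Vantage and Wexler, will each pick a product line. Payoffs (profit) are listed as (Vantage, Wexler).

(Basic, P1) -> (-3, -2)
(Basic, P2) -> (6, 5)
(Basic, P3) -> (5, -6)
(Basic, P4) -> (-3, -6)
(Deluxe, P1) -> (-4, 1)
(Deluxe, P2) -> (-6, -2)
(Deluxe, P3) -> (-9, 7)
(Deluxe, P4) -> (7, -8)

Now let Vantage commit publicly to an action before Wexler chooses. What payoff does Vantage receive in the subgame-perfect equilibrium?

Wexler best-responds to each possible Vantage move:
- Basic: Wexler compares -2, 5, -6, -6 and picks P2; Vantage would get 6.
- Deluxe: Wexler compares 1, -2, 7, -8 and picks P3; Vantage would get -9.
Vantage's induced payoffs are 6, -9, so Vantage commits to Basic. Subgame-perfect outcome: (Basic, P2) with payoffs (6, 5).

6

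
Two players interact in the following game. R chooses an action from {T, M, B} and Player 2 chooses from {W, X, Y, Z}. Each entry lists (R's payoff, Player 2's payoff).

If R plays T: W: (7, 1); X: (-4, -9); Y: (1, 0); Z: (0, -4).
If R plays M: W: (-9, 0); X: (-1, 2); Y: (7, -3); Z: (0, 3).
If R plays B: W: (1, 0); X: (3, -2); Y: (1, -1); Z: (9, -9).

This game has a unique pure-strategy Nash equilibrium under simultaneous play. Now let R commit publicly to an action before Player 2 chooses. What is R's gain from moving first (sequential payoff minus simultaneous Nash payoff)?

Backward induction with R moving first.
- T: Player 2 compares 1, -9, 0, -4 and picks W; R would get 7.
- M: Player 2 compares 0, 2, -3, 3 and picks Z; R would get 0.
- B: Player 2 compares 0, -2, -1, -9 and picks W; R would get 1.
R's induced payoffs are 7, 0, 1, so R commits to T. Subgame-perfect outcome: (T, W) with payoffs (7, 1).
Now find the simultaneous Nash equilibrium.
R's best replies: W→T; X→B; Y→M; Z→B.
Player 2's best replies: T→W; M→Z; B→W.
The unique mutual best reply is (T, W), giving (7, 1).
R's commitment gain: 7 − 7 = 0.

0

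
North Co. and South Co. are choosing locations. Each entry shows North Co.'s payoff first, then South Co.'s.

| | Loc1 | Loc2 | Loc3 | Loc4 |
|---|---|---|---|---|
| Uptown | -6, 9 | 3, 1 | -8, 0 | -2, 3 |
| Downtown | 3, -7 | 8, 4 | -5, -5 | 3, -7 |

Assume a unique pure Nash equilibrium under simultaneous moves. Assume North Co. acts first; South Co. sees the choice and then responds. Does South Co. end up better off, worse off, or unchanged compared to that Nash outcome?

Work backward from South Co.'s decision.
- Uptown: South Co. compares 9, 1, 0, 3 and picks Loc1; North Co. would get -6.
- Downtown: South Co. compares -7, 4, -5, -7 and picks Loc2; North Co. would get 8.
Maximizing over -6, 8, North Co. chooses Downtown. Subgame-perfect outcome: (Downtown, Loc2) with payoffs (8, 4).
Now find the simultaneous Nash equilibrium.
North Co.'s best replies: Loc1→Downtown; Loc2→Downtown; Loc3→Downtown; Loc4→Downtown.
South Co.'s best replies: Uptown→Loc1; Downtown→Loc2.
Only (Downtown, Loc2) has each player best-responding; Nash payoffs (8, 4).
South Co. earns 4 sequentially versus 4 at the Nash outcome: unchanged.

unchanged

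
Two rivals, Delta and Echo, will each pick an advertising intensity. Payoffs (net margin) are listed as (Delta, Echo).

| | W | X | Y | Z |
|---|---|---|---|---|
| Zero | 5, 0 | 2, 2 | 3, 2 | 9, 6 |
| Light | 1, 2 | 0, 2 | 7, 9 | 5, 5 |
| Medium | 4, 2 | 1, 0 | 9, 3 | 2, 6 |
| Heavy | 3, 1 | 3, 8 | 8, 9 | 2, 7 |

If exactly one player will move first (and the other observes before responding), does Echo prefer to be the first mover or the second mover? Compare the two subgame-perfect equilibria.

first

If Delta leads: Echo's best replies are Zero→Z, Light→Y, Medium→Z, Heavy→Y; Delta's induced payoffs 9, 7, 2, 8; outcome (Zero, Z), payoffs (9, 6).
If Echo leads: Delta's best replies are W→Zero, X→Heavy, Y→Medium, Z→Zero; Echo's induced payoffs 0, 8, 3, 6; outcome (Heavy, X), payoffs (3, 8).
Echo gets 8 moving first and 6 moving second, so Echo prefers to move first.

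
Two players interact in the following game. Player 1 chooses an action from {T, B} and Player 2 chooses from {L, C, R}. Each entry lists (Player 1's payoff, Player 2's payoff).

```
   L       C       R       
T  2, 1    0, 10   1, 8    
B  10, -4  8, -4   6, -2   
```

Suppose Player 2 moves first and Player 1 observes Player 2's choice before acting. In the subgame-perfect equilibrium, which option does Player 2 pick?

Work backward from Player 1's decision.
- L: BR = B, leader payoff -4.
- C: BR = B, leader payoff -4.
- R: BR = B, leader payoff -2.
Among -4, -4, -2, the best is -2 at R. Subgame-perfect outcome: (B, R) with payoffs (6, -2).

R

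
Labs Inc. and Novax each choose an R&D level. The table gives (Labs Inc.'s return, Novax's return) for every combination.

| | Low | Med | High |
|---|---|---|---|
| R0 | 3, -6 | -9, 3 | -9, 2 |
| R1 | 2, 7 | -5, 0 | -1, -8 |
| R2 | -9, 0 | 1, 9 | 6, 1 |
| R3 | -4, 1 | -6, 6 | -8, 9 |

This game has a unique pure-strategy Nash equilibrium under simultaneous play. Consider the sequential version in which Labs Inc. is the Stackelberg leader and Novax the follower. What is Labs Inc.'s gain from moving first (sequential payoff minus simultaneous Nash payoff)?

Novax best-responds to each possible Labs Inc. move:
- R0: Novax compares -6, 3, 2 and picks Med; Labs Inc. would get -9.
- R1: Novax compares 7, 0, -8 and picks Low; Labs Inc. would get 2.
- R2: Novax compares 0, 9, 1 and picks Med; Labs Inc. would get 1.
- R3: Novax compares 1, 6, 9 and picks High; Labs Inc. would get -8.
Maximizing over -9, 2, 1, -8, Labs Inc. chooses R1. Subgame-perfect outcome: (R1, Low) with payoffs (2, 7).
Under simultaneous play:
Labs Inc.'s best replies: Low→R0; Med→R2; High→R2.
Novax's best replies: R0→Med; R1→Low; R2→Med; R3→High.
Only (R2, Med) has each player best-responding; Nash payoffs (1, 9).
Labs Inc.'s commitment gain: 2 − 1 = 1.

1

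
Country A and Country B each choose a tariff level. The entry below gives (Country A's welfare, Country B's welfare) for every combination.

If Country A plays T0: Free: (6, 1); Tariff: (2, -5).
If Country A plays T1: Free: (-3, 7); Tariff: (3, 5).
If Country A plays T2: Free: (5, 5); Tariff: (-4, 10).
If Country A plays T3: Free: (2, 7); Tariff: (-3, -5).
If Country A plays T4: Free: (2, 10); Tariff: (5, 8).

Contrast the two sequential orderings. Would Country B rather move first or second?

If Country A leads: Country B's best replies are T0→Free, T1→Free, T2→Tariff, T3→Free, T4→Free; Country A's induced payoffs 6, -3, -4, 2, 2; outcome (T0, Free), payoffs (6, 1).
If Country B leads: Country A's best replies are Free→T0, Tariff→T4; Country B's induced payoffs 1, 8; outcome (T4, Tariff), payoffs (5, 8).
Country B gets 8 moving first and 1 moving second, so Country B prefers to move first.

first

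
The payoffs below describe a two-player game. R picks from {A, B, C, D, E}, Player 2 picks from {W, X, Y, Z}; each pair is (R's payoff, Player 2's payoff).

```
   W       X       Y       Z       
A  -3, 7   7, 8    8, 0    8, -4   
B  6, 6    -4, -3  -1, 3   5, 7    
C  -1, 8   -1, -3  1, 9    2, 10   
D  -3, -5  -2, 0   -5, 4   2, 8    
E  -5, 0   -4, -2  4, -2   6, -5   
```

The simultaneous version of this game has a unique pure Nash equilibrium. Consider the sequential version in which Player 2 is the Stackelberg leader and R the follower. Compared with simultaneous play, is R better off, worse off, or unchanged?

Solve by backward induction (Player 2 leads).
- W: R compares -3, 6, -1, -3, -5 and picks B; Player 2 would get 6.
- X: R compares 7, -4, -1, -2, -4 and picks A; Player 2 would get 8.
- Y: R compares 8, -1, 1, -5, 4 and picks A; Player 2 would get 0.
- Z: R compares 8, 5, 2, 2, 6 and picks A; Player 2 would get -4.
Maximizing over 6, 8, 0, -4, Player 2 chooses X. Subgame-perfect outcome: (A, X) with payoffs (7, 8).
Now find the simultaneous Nash equilibrium.
R's best replies: W→B; X→A; Y→A; Z→A.
Player 2's best replies: A→X; B→Z; C→Z; D→Z; E→W.
Only (A, X) has each player best-responding; Nash payoffs (7, 8).
R earns 7 sequentially versus 7 at the Nash outcome: unchanged.

unchanged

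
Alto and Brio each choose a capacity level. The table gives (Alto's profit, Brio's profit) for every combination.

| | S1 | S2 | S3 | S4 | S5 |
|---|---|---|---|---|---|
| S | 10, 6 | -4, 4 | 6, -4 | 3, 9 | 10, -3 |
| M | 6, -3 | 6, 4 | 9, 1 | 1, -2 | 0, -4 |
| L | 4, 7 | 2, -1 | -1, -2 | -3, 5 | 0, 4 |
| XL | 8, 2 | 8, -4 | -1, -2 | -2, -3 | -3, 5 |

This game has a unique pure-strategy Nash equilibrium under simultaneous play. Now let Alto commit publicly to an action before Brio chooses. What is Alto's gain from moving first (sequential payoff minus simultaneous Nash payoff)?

3

Solve by backward induction (Alto leads).
- S: Brio compares 6, 4, -4, 9, -3 and picks S4; Alto would get 3.
- M: Brio compares -3, 4, 1, -2, -4 and picks S2; Alto would get 6.
- L: Brio compares 7, -1, -2, 5, 4 and picks S1; Alto would get 4.
- XL: Brio compares 2, -4, -2, -3, 5 and picks S5; Alto would get -3.
Among 3, 6, 4, -3, the best is 6 at M. Subgame-perfect outcome: (M, S2) with payoffs (6, 4).
For the simultaneous game, intersect best replies.
Alto's best replies: S1→S; S2→XL; S3→M; S4→S; S5→S.
Brio's best replies: S→S4; M→S2; L→S1; XL→S5.
The unique mutual best reply is (S, S4), giving (3, 9).
Alto's commitment gain: 6 − 3 = 3.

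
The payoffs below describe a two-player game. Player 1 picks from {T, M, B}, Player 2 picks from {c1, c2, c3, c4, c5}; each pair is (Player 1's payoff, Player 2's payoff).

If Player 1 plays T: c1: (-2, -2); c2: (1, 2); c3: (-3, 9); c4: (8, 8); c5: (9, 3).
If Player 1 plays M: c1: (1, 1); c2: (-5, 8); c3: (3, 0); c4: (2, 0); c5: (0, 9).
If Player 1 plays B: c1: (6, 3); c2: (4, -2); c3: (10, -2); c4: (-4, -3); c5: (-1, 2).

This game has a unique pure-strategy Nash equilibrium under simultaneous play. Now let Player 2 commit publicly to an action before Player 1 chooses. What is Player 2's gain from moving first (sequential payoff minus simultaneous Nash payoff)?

5

Work backward from Player 1's decision.
- c1: Player 1 compares -2, 1, 6 and picks B; Player 2 would get 3.
- c2: Player 1 compares 1, -5, 4 and picks B; Player 2 would get -2.
- c3: Player 1 compares -3, 3, 10 and picks B; Player 2 would get -2.
- c4: Player 1 compares 8, 2, -4 and picks T; Player 2 would get 8.
- c5: Player 1 compares 9, 0, -1 and picks T; Player 2 would get 3.
Among 3, -2, -2, 8, 3, the best is 8 at c4. Subgame-perfect outcome: (T, c4) with payoffs (8, 8).
For the simultaneous game, intersect best replies.
Player 1's best replies: c1→B; c2→B; c3→B; c4→T; c5→T.
Player 2's best replies: T→c3; M→c5; B→c1.
Only (B, c1) has each player best-responding; Nash payoffs (6, 3).
Player 2's commitment gain: 8 − 3 = 5.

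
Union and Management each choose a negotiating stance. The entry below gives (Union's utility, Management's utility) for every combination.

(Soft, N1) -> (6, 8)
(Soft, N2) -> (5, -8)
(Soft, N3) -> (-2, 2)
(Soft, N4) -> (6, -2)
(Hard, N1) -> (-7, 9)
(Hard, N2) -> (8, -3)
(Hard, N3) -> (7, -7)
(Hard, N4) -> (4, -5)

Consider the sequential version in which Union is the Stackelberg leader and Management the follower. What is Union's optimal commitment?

Soft

Management best-responds to each possible Union move:
- Soft → Management plays N1 (best of 8, -8, 2, -2); Union gets 6.
- Hard → Management plays N1 (best of 9, -3, -7, -5); Union gets -7.
Union's induced payoffs are 6, -7, so Union commits to Soft. Subgame-perfect outcome: (Soft, N1) with payoffs (6, 8).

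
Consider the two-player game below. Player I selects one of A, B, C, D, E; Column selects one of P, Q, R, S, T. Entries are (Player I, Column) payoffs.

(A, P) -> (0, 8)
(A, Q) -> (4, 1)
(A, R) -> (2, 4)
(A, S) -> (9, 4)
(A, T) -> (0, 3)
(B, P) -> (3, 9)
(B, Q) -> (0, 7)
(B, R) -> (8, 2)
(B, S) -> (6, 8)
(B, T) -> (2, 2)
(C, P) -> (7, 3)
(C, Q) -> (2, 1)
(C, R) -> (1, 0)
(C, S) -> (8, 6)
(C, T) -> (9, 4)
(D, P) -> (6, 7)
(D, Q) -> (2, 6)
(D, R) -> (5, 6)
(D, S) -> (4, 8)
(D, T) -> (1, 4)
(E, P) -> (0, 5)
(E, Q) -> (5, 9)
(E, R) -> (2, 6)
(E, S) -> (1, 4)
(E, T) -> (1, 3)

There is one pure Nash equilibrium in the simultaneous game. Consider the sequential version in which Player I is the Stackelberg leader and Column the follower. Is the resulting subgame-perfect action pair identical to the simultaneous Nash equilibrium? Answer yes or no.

Work backward from Column's decision.
- A: BR = P, leader payoff 0.
- B: BR = P, leader payoff 3.
- C: BR = S, leader payoff 8.
- D: BR = S, leader payoff 4.
- E: BR = Q, leader payoff 5.
Maximizing over 0, 3, 8, 4, 5, Player I chooses C. Subgame-perfect outcome: (C, S) with payoffs (8, 6).
Now find the simultaneous Nash equilibrium.
Player I's best replies: P→C; Q→E; R→B; S→A; T→C.
Column's best replies: A→P; B→P; C→S; D→S; E→Q.
The unique mutual best reply is (E, Q), giving (5, 9).
Sequential outcome (C, S) differs from the Nash profile (E, Q).

no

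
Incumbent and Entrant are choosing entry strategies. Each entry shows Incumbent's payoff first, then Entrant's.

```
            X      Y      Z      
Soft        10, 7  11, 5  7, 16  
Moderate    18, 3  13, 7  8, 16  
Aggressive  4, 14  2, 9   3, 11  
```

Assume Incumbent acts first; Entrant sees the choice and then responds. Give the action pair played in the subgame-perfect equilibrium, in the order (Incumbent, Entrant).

(Moderate, Z)

Solve by backward induction (Incumbent leads).
- Soft → Entrant plays Z (best of 7, 5, 16); Incumbent gets 7.
- Moderate → Entrant plays Z (best of 3, 7, 16); Incumbent gets 8.
- Aggressive → Entrant plays X (best of 14, 9, 11); Incumbent gets 4.
Maximizing over 7, 8, 4, Incumbent chooses Moderate. Subgame-perfect outcome: (Moderate, Z) with payoffs (8, 16).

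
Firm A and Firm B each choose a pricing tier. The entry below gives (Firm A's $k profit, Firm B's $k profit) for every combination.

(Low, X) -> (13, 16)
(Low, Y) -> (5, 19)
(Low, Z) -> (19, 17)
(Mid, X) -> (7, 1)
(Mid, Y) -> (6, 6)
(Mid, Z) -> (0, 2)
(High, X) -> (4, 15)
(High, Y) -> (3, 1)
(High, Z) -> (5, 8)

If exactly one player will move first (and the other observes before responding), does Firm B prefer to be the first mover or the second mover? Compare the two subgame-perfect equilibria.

If Firm A leads: Firm B's best replies are Low→Y, Mid→Y, High→X; Firm A's induced payoffs 5, 6, 4; outcome (Mid, Y), payoffs (6, 6).
If Firm B leads: Firm A's best replies are X→Low, Y→Mid, Z→Low; Firm B's induced payoffs 16, 6, 17; outcome (Low, Z), payoffs (19, 17).
Firm B gets 17 moving first and 6 moving second, so Firm B prefers to move first.

first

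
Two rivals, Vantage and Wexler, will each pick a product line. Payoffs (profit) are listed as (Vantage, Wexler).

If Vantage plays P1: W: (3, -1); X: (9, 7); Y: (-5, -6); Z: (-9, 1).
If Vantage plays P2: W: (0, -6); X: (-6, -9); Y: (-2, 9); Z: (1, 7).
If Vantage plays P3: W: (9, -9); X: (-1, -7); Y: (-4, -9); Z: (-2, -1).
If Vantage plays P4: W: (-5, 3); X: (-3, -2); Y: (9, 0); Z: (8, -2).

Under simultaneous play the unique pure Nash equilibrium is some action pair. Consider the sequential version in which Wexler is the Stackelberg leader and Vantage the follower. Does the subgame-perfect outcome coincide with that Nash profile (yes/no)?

yes

Backward induction with Wexler moving first.
- W: Vantage compares 3, 0, 9, -5 and picks P3; Wexler would get -9.
- X: Vantage compares 9, -6, -1, -3 and picks P1; Wexler would get 7.
- Y: Vantage compares -5, -2, -4, 9 and picks P4; Wexler would get 0.
- Z: Vantage compares -9, 1, -2, 8 and picks P4; Wexler would get -2.
Maximizing over -9, 7, 0, -2, Wexler chooses X. Subgame-perfect outcome: (P1, X) with payoffs (9, 7).
Under simultaneous play:
Vantage's best replies: W→P3; X→P1; Y→P4; Z→P4.
Wexler's best replies: P1→X; P2→Y; P3→Z; P4→W.
Only (P1, X) has each player best-responding; Nash payoffs (9, 7).
Sequential outcome (P1, X) coincides with the Nash profile (P1, X).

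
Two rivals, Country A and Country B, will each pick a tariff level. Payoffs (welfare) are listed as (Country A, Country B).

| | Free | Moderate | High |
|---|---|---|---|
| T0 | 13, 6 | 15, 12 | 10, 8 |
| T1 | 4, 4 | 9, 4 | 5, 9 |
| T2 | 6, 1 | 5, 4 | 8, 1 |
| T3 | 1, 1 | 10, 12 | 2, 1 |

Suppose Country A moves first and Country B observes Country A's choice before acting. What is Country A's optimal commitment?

T0

Country B best-responds to each possible Country A move:
- T0: BR = Moderate, leader payoff 15.
- T1: BR = High, leader payoff 5.
- T2: BR = Moderate, leader payoff 5.
- T3: BR = Moderate, leader payoff 10.
Among 15, 5, 5, 10, the best is 15 at T0. Subgame-perfect outcome: (T0, Moderate) with payoffs (15, 12).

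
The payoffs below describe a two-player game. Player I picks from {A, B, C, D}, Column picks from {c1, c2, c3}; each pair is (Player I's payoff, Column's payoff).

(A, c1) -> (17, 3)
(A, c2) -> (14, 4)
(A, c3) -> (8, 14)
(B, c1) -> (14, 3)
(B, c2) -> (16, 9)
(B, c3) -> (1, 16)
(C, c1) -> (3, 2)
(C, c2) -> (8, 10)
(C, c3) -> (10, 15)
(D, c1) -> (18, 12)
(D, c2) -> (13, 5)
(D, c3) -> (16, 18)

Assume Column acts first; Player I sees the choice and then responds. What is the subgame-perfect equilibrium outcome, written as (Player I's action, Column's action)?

(D, c3)

Solve by backward induction (Column leads).
- c1 → Player I plays D (best of 17, 14, 3, 18); Column gets 12.
- c2 → Player I plays B (best of 14, 16, 8, 13); Column gets 9.
- c3 → Player I plays D (best of 8, 1, 10, 16); Column gets 18.
Column's induced payoffs are 12, 9, 18, so Column commits to c3. Subgame-perfect outcome: (D, c3) with payoffs (16, 18).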